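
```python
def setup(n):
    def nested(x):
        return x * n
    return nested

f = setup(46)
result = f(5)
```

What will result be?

Step 1: setup(46) creates a closure capturing n = 46.
Step 2: f(5) computes 5 * 46 = 230.
Step 3: result = 230

The answer is 230.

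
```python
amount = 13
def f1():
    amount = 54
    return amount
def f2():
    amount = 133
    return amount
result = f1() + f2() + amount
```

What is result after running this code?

Step 1: Each function shadows global amount with its own local.
Step 2: f1() returns 54, f2() returns 133.
Step 3: Global amount = 13 is unchanged. result = 54 + 133 + 13 = 200

The answer is 200.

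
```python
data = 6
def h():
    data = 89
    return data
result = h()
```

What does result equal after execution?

Step 1: Global data = 6.
Step 2: h() creates local data = 89, shadowing the global.
Step 3: Returns local data = 89. result = 89

The answer is 89.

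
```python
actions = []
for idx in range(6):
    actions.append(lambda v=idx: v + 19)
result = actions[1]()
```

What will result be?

Step 1: Default argument v=idx captures idx's value at definition time.
Step 2: actions[1] was defined when idx = 1, so v defaults to 1.
Step 3: result = 1 + 19 = 20 (default arg fixes the late binding issue)

The answer is 20.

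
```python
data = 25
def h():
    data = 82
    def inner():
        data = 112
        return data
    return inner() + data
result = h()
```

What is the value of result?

Step 1: h() has local data = 82. inner() has local data = 112.
Step 2: inner() returns its local data = 112.
Step 3: h() returns 112 + its own data (82) = 194

The answer is 194.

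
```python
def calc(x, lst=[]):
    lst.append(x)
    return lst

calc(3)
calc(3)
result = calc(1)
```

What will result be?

Step 1: Mutable default argument gotcha! The list [] is created once.
Step 2: Each call appends to the SAME list: [3], [3, 3], [3, 3, 1].
Step 3: result = [3, 3, 1]

The answer is [3, 3, 1].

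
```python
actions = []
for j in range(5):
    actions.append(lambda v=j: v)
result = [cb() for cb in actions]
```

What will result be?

Step 1: Default arg v=j captures j at each iteration.
Step 2: Each lambda has its own default: 0, 1, ..., 4.
Step 3: result = [0, 1, 2, 3, 4]

The answer is [0, 1, 2, 3, 4].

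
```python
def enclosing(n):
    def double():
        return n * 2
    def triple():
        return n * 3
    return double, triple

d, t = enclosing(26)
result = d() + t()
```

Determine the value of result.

Step 1: Both closures capture the same n = 26.
Step 2: d() = 26 * 2 = 52, t() = 26 * 3 = 78.
Step 3: result = 52 + 78 = 130

The answer is 130.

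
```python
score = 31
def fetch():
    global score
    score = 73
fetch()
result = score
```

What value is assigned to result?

Step 1: score = 31 globally.
Step 2: fetch() declares global score and sets it to 73.
Step 3: After fetch(), global score = 73. result = 73

The answer is 73.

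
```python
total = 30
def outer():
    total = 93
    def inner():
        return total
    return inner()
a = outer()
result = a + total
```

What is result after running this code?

Step 1: outer() has local total = 93. inner() reads from enclosing.
Step 2: outer() returns 93. Global total = 30 unchanged.
Step 3: result = 93 + 30 = 123

The answer is 123.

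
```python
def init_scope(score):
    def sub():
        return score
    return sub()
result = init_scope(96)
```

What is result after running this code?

Step 1: init_scope(96) binds parameter score = 96.
Step 2: sub() looks up score in enclosing scope and finds the parameter score = 96.
Step 3: result = 96

The answer is 96.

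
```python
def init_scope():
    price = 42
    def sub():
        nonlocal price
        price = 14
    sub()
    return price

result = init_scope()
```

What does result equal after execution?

Step 1: init_scope() sets price = 42.
Step 2: sub() uses nonlocal to reassign price = 14.
Step 3: result = 14

The answer is 14.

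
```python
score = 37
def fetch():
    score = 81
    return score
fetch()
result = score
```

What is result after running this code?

Step 1: score = 37 globally.
Step 2: fetch() creates a LOCAL score = 81 (no global keyword!).
Step 3: The global score is unchanged. result = 37

The answer is 37.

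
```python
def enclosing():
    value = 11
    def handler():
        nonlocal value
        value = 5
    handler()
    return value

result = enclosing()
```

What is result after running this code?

Step 1: enclosing() sets value = 11.
Step 2: handler() uses nonlocal to reassign value = 5.
Step 3: result = 5

The answer is 5.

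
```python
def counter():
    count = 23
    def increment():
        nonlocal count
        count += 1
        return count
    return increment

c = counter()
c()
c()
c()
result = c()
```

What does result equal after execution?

Step 1: counter() creates closure with count = 23.
Step 2: Each c() call increments count via nonlocal. After 4 calls: 23 + 4 = 27.
Step 3: result = 27

The answer is 27.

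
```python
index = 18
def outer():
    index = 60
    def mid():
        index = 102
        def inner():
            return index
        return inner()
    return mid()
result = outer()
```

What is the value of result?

Step 1: Three levels of shadowing: global 18, outer 60, mid 102.
Step 2: inner() finds index = 102 in enclosing mid() scope.
Step 3: result = 102

The answer is 102.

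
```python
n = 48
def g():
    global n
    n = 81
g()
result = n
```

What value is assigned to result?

Step 1: n = 48 globally.
Step 2: g() declares global n and sets it to 81.
Step 3: After g(), global n = 81. result = 81

The answer is 81.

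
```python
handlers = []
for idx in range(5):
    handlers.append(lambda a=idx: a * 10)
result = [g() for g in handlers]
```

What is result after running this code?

Step 1: Default arg a=idx captures idx at each iteration.
Step 2: handlers[k] has a defaulting to k, returns k * 10.
Step 3: result = [0, 10, 20, 30, 40]

The answer is [0, 10, 20, 30, 40].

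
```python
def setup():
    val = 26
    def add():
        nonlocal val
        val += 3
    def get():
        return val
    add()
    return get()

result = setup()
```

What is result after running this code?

Step 1: val = 26. add() modifies it via nonlocal, get() reads it.
Step 2: add() makes val = 26 + 3 = 29.
Step 3: get() returns 29. result = 29

The answer is 29.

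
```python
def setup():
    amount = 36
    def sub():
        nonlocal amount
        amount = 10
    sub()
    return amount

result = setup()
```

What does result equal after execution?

Step 1: setup() sets amount = 36.
Step 2: sub() uses nonlocal to reassign amount = 10.
Step 3: result = 10

The answer is 10.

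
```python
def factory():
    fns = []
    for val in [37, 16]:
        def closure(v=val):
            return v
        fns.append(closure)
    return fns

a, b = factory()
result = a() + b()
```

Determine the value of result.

Step 1: Default argument v=val captures val at each iteration.
Step 2: a() returns 37 (captured at first iteration), b() returns 16 (captured at second).
Step 3: result = 37 + 16 = 53

The answer is 53.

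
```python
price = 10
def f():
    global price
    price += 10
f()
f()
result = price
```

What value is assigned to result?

Step 1: price = 10.
Step 2: First f(): price = 10 + 10 = 20.
Step 3: Second f(): price = 20 + 10 = 30. result = 30

The answer is 30.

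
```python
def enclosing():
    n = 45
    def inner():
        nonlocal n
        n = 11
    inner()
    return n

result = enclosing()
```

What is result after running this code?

Step 1: enclosing() sets n = 45.
Step 2: inner() uses nonlocal to reassign n = 11.
Step 3: result = 11

The answer is 11.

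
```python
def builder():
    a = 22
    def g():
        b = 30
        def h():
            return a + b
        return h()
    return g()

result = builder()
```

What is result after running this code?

Step 1: builder() defines a = 22. g() defines b = 30.
Step 2: h() accesses both from enclosing scopes: a = 22, b = 30.
Step 3: result = 22 + 30 = 52

The answer is 52.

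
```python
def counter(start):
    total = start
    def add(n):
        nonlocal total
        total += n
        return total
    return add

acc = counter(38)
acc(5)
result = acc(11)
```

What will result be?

Step 1: counter(38) creates closure with total = 38.
Step 2: First acc(5): total = 38 + 5 = 43.
Step 3: Second acc(11): total = 43 + 11 = 54. result = 54

The answer is 54.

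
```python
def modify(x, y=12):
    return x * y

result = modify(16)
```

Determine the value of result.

Step 1: modify(16) uses default y = 12.
Step 2: Returns 16 * 12 = 192.
Step 3: result = 192

The answer is 192.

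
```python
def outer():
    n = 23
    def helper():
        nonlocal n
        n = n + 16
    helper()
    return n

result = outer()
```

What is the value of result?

Step 1: outer() sets n = 23.
Step 2: helper() uses nonlocal to modify n in outer's scope: n = 23 + 16 = 39.
Step 3: outer() returns the modified n = 39

The answer is 39.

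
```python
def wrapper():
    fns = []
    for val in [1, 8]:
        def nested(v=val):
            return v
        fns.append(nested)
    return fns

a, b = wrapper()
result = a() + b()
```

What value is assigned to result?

Step 1: Default argument v=val captures val at each iteration.
Step 2: a() returns 1 (captured at first iteration), b() returns 8 (captured at second).
Step 3: result = 1 + 8 = 9

The answer is 9.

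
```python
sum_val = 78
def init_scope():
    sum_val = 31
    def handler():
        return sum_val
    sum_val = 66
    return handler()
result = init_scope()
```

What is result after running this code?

Step 1: init_scope() sets sum_val = 31, then later sum_val = 66.
Step 2: handler() is called after sum_val is reassigned to 66. Closures capture variables by reference, not by value.
Step 3: result = 66

The answer is 66.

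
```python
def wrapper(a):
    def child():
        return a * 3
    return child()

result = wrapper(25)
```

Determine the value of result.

Step 1: wrapper(25) binds parameter a = 25.
Step 2: child() accesses a = 25 from enclosing scope.
Step 3: result = 25 * 3 = 75

The answer is 75.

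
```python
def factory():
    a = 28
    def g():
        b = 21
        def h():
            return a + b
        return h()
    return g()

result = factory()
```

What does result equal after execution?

Step 1: factory() defines a = 28. g() defines b = 21.
Step 2: h() accesses both from enclosing scopes: a = 28, b = 21.
Step 3: result = 28 + 21 = 49

The answer is 49.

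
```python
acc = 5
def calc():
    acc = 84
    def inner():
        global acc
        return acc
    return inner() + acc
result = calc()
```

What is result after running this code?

Step 1: Global acc = 5. calc() shadows with local acc = 84.
Step 2: inner() uses global keyword, so inner() returns global acc = 5.
Step 3: calc() returns 5 + 84 = 89

The answer is 89.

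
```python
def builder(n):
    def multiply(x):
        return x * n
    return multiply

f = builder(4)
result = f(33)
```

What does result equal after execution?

Step 1: builder(4) returns multiply closure with n = 4.
Step 2: f(33) computes 33 * 4 = 132.
Step 3: result = 132

The answer is 132.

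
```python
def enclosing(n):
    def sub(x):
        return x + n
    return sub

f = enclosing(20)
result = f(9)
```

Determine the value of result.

Step 1: enclosing(20) creates a closure that captures n = 20.
Step 2: f(9) calls the closure with x = 9, returning 9 + 20 = 29.
Step 3: result = 29

The answer is 29.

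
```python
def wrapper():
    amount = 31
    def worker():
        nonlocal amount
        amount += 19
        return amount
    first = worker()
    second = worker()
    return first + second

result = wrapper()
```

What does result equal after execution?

Step 1: amount starts at 31.
Step 2: First call: amount = 31 + 19 = 50, returns 50.
Step 3: Second call: amount = 50 + 19 = 69, returns 69.
Step 4: result = 50 + 69 = 119

The answer is 119.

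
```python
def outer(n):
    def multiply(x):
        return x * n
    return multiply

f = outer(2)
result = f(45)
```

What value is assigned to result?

Step 1: outer(2) returns multiply closure with n = 2.
Step 2: f(45) computes 45 * 2 = 90.
Step 3: result = 90

The answer is 90.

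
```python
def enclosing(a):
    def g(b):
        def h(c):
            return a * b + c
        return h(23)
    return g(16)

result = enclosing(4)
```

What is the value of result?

Step 1: a = 4, b = 16, c = 23.
Step 2: h() computes a * b + c = 4 * 16 + 23 = 87.
Step 3: result = 87

The answer is 87.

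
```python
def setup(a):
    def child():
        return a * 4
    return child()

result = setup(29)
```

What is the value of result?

Step 1: setup(29) binds parameter a = 29.
Step 2: child() accesses a = 29 from enclosing scope.
Step 3: result = 29 * 4 = 116

The answer is 116.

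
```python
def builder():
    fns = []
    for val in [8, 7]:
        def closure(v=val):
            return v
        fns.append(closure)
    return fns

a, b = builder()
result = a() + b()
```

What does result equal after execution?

Step 1: Default argument v=val captures val at each iteration.
Step 2: a() returns 8 (captured at first iteration), b() returns 7 (captured at second).
Step 3: result = 8 + 7 = 15

The answer is 15.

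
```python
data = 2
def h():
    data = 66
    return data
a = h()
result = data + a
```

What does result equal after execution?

Step 1: Global data = 2. h() returns local data = 66.
Step 2: a = 66. Global data still = 2.
Step 3: result = 2 + 66 = 68

The answer is 68.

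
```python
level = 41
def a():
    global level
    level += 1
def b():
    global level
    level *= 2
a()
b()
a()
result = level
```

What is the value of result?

Step 1: level = 41.
Step 2: a(): level = 41 + 1 = 42.
Step 3: b(): level = 42 * 2 = 84.
Step 4: a(): level = 84 + 1 = 85

The answer is 85.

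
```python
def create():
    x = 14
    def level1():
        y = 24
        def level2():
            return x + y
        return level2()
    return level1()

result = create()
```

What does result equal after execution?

Step 1: x = 14 in create. y = 24 in level1.
Step 2: level2() reads x = 14 and y = 24 from enclosing scopes.
Step 3: result = 14 + 24 = 38

The answer is 38.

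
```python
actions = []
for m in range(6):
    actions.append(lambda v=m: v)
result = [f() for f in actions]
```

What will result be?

Step 1: Default arg v=m captures m at each iteration.
Step 2: Each lambda has its own default: 0, 1, ..., 5.
Step 3: result = [0, 1, 2, 3, 4, 5]

The answer is [0, 1, 2, 3, 4, 5].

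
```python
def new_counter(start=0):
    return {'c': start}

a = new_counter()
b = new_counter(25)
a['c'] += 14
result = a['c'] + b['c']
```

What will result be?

Step 1: new_counter() returns a new dict each call (immutable default 0).
Step 2: a = {'c': 0}, b = {'c': 25}.
Step 3: a['c'] += 14 = 14. result = 14 + 25 = 39

The answer is 39.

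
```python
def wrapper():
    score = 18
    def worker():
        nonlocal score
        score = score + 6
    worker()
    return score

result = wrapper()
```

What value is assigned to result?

Step 1: wrapper() sets score = 18.
Step 2: worker() uses nonlocal to modify score in wrapper's scope: score = 18 + 6 = 24.
Step 3: wrapper() returns the modified score = 24

The answer is 24.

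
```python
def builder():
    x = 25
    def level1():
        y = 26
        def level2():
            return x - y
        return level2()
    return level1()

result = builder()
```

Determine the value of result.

Step 1: x = 25 in builder. y = 26 in level1.
Step 2: level2() reads x = 25 and y = 26 from enclosing scopes.
Step 3: result = 25 - 26 = -1

The answer is -1.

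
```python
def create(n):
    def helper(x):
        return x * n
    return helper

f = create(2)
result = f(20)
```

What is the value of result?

Step 1: create(2) creates a closure capturing n = 2.
Step 2: f(20) computes 20 * 2 = 40.
Step 3: result = 40

The answer is 40.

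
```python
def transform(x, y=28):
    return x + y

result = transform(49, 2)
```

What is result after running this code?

Step 1: transform(49, 2) overrides default y with 2.
Step 2: Returns 49 + 2 = 51.
Step 3: result = 51

The answer is 51.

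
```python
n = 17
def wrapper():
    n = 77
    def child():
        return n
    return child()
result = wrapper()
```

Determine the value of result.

Step 1: n = 17 globally, but wrapper() defines n = 77 locally.
Step 2: child() looks up n. Not in local scope, so checks enclosing scope (wrapper) and finds n = 77.
Step 3: result = 77

The answer is 77.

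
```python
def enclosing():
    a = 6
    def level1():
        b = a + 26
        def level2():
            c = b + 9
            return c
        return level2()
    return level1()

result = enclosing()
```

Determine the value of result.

Step 1: a = 6. b = a + 26 = 32.
Step 2: c = b + 9 = 32 + 9 = 41.
Step 3: result = 41

The answer is 41.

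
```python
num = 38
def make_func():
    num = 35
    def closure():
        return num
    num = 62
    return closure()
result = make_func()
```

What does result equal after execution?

Step 1: make_func() sets num = 35, then later num = 62.
Step 2: closure() is called after num is reassigned to 62. Closures capture variables by reference, not by value.
Step 3: result = 62

The answer is 62.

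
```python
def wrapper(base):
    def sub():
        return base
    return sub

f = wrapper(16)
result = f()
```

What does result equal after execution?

Step 1: wrapper(16) creates closure capturing base = 16.
Step 2: f() returns the captured base = 16.
Step 3: result = 16

The answer is 16.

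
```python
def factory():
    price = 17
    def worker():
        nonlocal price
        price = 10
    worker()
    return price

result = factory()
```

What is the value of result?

Step 1: factory() sets price = 17.
Step 2: worker() uses nonlocal to reassign price = 10.
Step 3: result = 10

The answer is 10.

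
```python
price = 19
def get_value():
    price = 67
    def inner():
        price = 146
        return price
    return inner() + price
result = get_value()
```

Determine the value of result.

Step 1: get_value() has local price = 67. inner() has local price = 146.
Step 2: inner() returns its local price = 146.
Step 3: get_value() returns 146 + its own price (67) = 213

The answer is 213.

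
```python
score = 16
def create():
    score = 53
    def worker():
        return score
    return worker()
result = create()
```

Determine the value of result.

Step 1: score = 16 globally, but create() defines score = 53 locally.
Step 2: worker() looks up score. Not in local scope, so checks enclosing scope (create) and finds score = 53.
Step 3: result = 53

The answer is 53.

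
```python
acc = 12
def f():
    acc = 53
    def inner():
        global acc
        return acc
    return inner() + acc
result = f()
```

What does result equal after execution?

Step 1: Global acc = 12. f() shadows with local acc = 53.
Step 2: inner() uses global keyword, so inner() returns global acc = 12.
Step 3: f() returns 12 + 53 = 65

The answer is 65.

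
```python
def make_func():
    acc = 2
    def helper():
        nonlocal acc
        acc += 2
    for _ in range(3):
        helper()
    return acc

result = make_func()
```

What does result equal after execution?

Step 1: acc = 2.
Step 2: helper() is called 3 times in a loop, each adding 2 via nonlocal.
Step 3: acc = 2 + 2 * 3 = 8

The answer is 8.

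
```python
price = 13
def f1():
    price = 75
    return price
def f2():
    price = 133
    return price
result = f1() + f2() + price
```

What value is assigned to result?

Step 1: Each function shadows global price with its own local.
Step 2: f1() returns 75, f2() returns 133.
Step 3: Global price = 13 is unchanged. result = 75 + 133 + 13 = 221

The answer is 221.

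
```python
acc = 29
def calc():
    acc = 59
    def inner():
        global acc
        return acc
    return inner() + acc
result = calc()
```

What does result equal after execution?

Step 1: Global acc = 29. calc() shadows with local acc = 59.
Step 2: inner() uses global keyword, so inner() returns global acc = 29.
Step 3: calc() returns 29 + 59 = 88

The answer is 88.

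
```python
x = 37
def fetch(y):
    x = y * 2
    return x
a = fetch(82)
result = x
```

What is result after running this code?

Step 1: Global x = 37.
Step 2: fetch(82) creates local x = 82 * 2 = 164.
Step 3: Global x unchanged because no global keyword. result = 37

The answer is 37.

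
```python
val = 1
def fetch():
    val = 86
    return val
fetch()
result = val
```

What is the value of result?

Step 1: val = 1 globally.
Step 2: fetch() creates a LOCAL val = 86 (no global keyword!).
Step 3: The global val is unchanged. result = 1

The answer is 1.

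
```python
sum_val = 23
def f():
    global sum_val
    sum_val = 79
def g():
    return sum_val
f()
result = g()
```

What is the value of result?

Step 1: sum_val = 23.
Step 2: f() sets global sum_val = 79.
Step 3: g() reads global sum_val = 79. result = 79

The answer is 79.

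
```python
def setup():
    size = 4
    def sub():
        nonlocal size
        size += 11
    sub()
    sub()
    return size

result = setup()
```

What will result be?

Step 1: size starts at 4.
Step 2: sub() is called 2 times, each adding 11.
Step 3: size = 4 + 11 * 2 = 26

The answer is 26.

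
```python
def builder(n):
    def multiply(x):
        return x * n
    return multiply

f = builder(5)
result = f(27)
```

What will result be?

Step 1: builder(5) returns multiply closure with n = 5.
Step 2: f(27) computes 27 * 5 = 135.
Step 3: result = 135

The answer is 135.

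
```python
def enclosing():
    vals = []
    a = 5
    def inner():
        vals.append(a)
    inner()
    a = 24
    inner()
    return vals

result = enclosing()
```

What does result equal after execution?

Step 1: a = 5. inner() appends current a to vals.
Step 2: First inner(): appends 5. Then a = 24.
Step 3: Second inner(): appends 24 (closure sees updated a). result = [5, 24]

The answer is [5, 24].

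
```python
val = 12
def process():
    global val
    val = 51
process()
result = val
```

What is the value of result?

Step 1: val = 12 globally.
Step 2: process() declares global val and sets it to 51.
Step 3: After process(), global val = 51. result = 51

The answer is 51.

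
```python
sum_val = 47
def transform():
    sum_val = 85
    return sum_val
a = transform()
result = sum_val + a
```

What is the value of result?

Step 1: Global sum_val = 47. transform() returns local sum_val = 85.
Step 2: a = 85. Global sum_val still = 47.
Step 3: result = 47 + 85 = 132

The answer is 132.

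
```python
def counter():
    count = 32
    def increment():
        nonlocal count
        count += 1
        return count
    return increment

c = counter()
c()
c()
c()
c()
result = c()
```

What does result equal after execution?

Step 1: counter() creates closure with count = 32.
Step 2: Each c() call increments count via nonlocal. After 5 calls: 32 + 5 = 37.
Step 3: result = 37

The answer is 37.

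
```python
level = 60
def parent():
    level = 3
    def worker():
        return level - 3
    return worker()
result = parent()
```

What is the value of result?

Step 1: parent() shadows global level with level = 3.
Step 2: worker() finds level = 3 in enclosing scope, computes 3 - 3 = 0.
Step 3: result = 0

The answer is 0.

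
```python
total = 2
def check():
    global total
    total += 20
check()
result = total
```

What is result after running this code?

Step 1: total = 2 globally.
Step 2: check() modifies global total: total += 20 = 22.
Step 3: result = 22

The answer is 22.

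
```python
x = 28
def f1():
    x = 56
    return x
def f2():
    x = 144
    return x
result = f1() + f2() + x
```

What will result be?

Step 1: Each function shadows global x with its own local.
Step 2: f1() returns 56, f2() returns 144.
Step 3: Global x = 28 is unchanged. result = 56 + 144 + 28 = 228

The answer is 228.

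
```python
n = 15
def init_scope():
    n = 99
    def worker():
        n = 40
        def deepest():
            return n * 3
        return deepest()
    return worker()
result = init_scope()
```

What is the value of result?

Step 1: deepest() looks up n through LEGB: not local, finds n = 40 in enclosing worker().
Step 2: Returns 40 * 3 = 120.
Step 3: result = 120

The answer is 120.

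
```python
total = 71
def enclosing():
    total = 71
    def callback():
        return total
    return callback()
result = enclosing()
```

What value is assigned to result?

Step 1: total = 71 globally, but enclosing() defines total = 71 locally.
Step 2: callback() looks up total. Not in local scope, so checks enclosing scope (enclosing) and finds total = 71.
Step 3: result = 71

The answer is 71.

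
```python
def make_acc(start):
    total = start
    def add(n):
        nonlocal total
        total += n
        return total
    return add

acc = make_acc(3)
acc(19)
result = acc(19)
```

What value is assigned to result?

Step 1: make_acc(3) creates closure with total = 3.
Step 2: First acc(19): total = 3 + 19 = 22.
Step 3: Second acc(19): total = 22 + 19 = 41. result = 41

The answer is 41.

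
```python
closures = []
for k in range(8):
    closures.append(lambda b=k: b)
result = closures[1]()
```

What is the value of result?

Step 1: Default argument b=k captures k's value at each iteration.
Step 2: closures[1] captured b = 1 when k was 1.
Step 3: result = 1

The answer is 1.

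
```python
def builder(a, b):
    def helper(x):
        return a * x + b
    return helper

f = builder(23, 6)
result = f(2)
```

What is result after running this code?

Step 1: builder(23, 6) captures a = 23, b = 6.
Step 2: f(2) computes 23 * 2 + 6 = 52.
Step 3: result = 52

The answer is 52.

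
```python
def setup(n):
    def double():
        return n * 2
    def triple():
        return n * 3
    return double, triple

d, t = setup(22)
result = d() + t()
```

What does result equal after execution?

Step 1: Both closures capture the same n = 22.
Step 2: d() = 22 * 2 = 44, t() = 22 * 3 = 66.
Step 3: result = 44 + 66 = 110

The answer is 110.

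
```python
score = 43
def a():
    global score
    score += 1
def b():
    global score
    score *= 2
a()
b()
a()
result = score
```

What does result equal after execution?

Step 1: score = 43.
Step 2: a(): score = 43 + 1 = 44.
Step 3: b(): score = 44 * 2 = 88.
Step 4: a(): score = 88 + 1 = 89

The answer is 89.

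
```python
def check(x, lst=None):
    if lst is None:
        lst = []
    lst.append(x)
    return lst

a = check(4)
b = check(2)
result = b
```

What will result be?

Step 1: None default with guard creates a NEW list each call.
Step 2: a = [4] (fresh list). b = [2] (another fresh list).
Step 3: result = [2] (this is the fix for mutable default)

The answer is [2].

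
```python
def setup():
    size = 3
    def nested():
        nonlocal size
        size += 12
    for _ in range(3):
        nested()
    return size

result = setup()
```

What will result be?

Step 1: size = 3.
Step 2: nested() is called 3 times in a loop, each adding 12 via nonlocal.
Step 3: size = 3 + 12 * 3 = 39

The answer is 39.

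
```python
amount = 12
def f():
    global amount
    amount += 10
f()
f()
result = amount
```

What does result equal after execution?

Step 1: amount = 12.
Step 2: First f(): amount = 12 + 10 = 22.
Step 3: Second f(): amount = 22 + 10 = 32. result = 32

The answer is 32.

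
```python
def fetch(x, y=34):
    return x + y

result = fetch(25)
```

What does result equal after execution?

Step 1: fetch(25) uses default y = 34.
Step 2: Returns 25 + 34 = 59.
Step 3: result = 59

The answer is 59.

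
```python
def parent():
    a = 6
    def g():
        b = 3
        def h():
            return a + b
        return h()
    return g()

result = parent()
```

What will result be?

Step 1: parent() defines a = 6. g() defines b = 3.
Step 2: h() accesses both from enclosing scopes: a = 6, b = 3.
Step 3: result = 6 + 3 = 9

The answer is 9.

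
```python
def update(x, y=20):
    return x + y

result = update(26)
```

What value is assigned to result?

Step 1: update(26) uses default y = 20.
Step 2: Returns 26 + 20 = 46.
Step 3: result = 46

The answer is 46.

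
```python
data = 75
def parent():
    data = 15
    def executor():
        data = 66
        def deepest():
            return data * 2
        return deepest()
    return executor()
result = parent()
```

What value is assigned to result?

Step 1: deepest() looks up data through LEGB: not local, finds data = 66 in enclosing executor().
Step 2: Returns 66 * 2 = 132.
Step 3: result = 132

The answer is 132.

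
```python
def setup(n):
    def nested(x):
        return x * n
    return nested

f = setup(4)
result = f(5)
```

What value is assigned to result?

Step 1: setup(4) creates a closure capturing n = 4.
Step 2: f(5) computes 5 * 4 = 20.
Step 3: result = 20

The answer is 20.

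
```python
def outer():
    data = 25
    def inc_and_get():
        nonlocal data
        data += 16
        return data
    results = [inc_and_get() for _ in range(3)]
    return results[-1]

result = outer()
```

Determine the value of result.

Step 1: data = 25.
Step 2: Three calls to inc_and_get(), each adding 16.
Step 3: Last value = 25 + 16 * 3 = 73

The answer is 73.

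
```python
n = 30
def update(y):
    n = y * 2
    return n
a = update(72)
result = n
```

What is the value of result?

Step 1: Global n = 30.
Step 2: update(72) creates local n = 72 * 2 = 144.
Step 3: Global n unchanged because no global keyword. result = 30

The answer is 30.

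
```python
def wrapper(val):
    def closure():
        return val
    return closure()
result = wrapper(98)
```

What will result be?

Step 1: wrapper(98) binds parameter val = 98.
Step 2: closure() looks up val in enclosing scope and finds the parameter val = 98.
Step 3: result = 98

The answer is 98.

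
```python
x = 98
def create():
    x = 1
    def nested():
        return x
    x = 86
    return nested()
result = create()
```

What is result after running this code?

Step 1: create() sets x = 1, then later x = 86.
Step 2: nested() is called after x is reassigned to 86. Closures capture variables by reference, not by value.
Step 3: result = 86

The answer is 86.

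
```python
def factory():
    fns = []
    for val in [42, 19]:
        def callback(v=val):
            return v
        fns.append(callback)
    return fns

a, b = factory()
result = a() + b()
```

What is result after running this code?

Step 1: Default argument v=val captures val at each iteration.
Step 2: a() returns 42 (captured at first iteration), b() returns 19 (captured at second).
Step 3: result = 42 + 19 = 61

The answer is 61.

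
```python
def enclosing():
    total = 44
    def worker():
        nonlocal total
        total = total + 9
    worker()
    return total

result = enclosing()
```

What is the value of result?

Step 1: enclosing() sets total = 44.
Step 2: worker() uses nonlocal to modify total in enclosing's scope: total = 44 + 9 = 53.
Step 3: enclosing() returns the modified total = 53

The answer is 53.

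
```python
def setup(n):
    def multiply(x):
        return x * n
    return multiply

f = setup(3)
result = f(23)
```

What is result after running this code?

Step 1: setup(3) returns multiply closure with n = 3.
Step 2: f(23) computes 23 * 3 = 69.
Step 3: result = 69

The answer is 69.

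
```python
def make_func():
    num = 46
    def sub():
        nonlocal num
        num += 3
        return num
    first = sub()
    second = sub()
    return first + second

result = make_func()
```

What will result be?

Step 1: num starts at 46.
Step 2: First call: num = 46 + 3 = 49, returns 49.
Step 3: Second call: num = 49 + 3 = 52, returns 52.
Step 4: result = 49 + 52 = 101

The answer is 101.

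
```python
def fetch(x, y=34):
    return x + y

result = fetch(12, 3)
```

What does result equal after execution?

Step 1: fetch(12, 3) overrides default y with 3.
Step 2: Returns 12 + 3 = 15.
Step 3: result = 15

The answer is 15.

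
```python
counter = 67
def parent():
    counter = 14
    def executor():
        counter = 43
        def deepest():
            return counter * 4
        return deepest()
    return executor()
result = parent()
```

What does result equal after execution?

Step 1: deepest() looks up counter through LEGB: not local, finds counter = 43 in enclosing executor().
Step 2: Returns 43 * 4 = 172.
Step 3: result = 172

The answer is 172.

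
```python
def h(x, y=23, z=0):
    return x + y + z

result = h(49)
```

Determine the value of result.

Step 1: h(49) uses defaults y = 23, z = 0.
Step 2: Returns 49 + 23 + 0 = 72.
Step 3: result = 72

The answer is 72.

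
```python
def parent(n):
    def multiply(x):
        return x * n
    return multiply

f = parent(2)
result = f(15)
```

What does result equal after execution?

Step 1: parent(2) returns multiply closure with n = 2.
Step 2: f(15) computes 15 * 2 = 30.
Step 3: result = 30

The answer is 30.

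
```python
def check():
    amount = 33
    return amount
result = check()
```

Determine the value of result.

Step 1: check() defines amount = 33 in its local scope.
Step 2: return amount finds the local variable amount = 33.
Step 3: result = 33

The answer is 33.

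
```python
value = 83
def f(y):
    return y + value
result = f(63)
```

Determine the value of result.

Step 1: value = 83 is defined globally.
Step 2: f(63) uses parameter y = 63 and looks up value from global scope = 83.
Step 3: result = 63 + 83 = 146

The answer is 146.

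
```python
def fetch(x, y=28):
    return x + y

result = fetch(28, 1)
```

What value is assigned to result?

Step 1: fetch(28, 1) overrides default y with 1.
Step 2: Returns 28 + 1 = 29.
Step 3: result = 29

The answer is 29.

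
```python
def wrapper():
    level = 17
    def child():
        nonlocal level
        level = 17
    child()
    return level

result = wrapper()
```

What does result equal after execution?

Step 1: wrapper() sets level = 17.
Step 2: child() uses nonlocal to reassign level = 17.
Step 3: result = 17

The answer is 17.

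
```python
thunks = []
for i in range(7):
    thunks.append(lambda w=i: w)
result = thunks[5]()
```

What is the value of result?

Step 1: Default argument w=i captures i's value at each iteration.
Step 2: thunks[5] captured w = 5 when i was 5.
Step 3: result = 5

The answer is 5.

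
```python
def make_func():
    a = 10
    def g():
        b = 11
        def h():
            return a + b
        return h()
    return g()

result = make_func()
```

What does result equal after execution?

Step 1: make_func() defines a = 10. g() defines b = 11.
Step 2: h() accesses both from enclosing scopes: a = 10, b = 11.
Step 3: result = 10 + 11 = 21

The answer is 21.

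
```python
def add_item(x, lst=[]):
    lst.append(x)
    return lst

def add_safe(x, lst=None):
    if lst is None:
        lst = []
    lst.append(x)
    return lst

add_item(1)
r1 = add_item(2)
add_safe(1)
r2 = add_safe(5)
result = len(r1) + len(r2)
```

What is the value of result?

Step 1: add_item shares mutable default: after 2 calls, lst = [1, 2], len = 2.
Step 2: add_safe creates fresh list each time: r2 = [5], len = 1.
Step 3: result = 2 + 1 = 3

The answer is 3.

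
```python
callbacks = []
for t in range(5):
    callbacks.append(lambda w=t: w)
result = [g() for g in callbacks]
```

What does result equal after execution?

Step 1: Default arg w=t captures t at each iteration.
Step 2: Each lambda has its own default: 0, 1, ..., 4.
Step 3: result = [0, 1, 2, 3, 4]

The answer is [0, 1, 2, 3, 4].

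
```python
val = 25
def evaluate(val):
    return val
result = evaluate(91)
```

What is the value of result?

Step 1: Global val = 25.
Step 2: evaluate(91) takes parameter val = 91, which shadows the global.
Step 3: result = 91

The answer is 91.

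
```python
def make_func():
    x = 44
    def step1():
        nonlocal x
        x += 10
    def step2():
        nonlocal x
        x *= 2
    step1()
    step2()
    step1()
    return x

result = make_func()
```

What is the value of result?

Step 1: x = 44.
Step 2: step1(): x = 44 + 10 = 54.
Step 3: step2(): x = 54 * 2 = 108.
Step 4: step1(): x = 108 + 10 = 118. result = 118

The answer is 118.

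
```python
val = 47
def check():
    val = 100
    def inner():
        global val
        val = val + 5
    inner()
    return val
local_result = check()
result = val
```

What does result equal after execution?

Step 1: Global val = 47. check() creates local val = 100.
Step 2: inner() declares global val and adds 5: global val = 47 + 5 = 52.
Step 3: check() returns its local val = 100 (unaffected by inner).
Step 4: result = global val = 52

The answer is 52.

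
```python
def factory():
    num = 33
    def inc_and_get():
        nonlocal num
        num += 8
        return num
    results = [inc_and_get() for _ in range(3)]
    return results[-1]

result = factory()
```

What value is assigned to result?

Step 1: num = 33.
Step 2: Three calls to inc_and_get(), each adding 8.
Step 3: Last value = 33 + 8 * 3 = 57

The answer is 57.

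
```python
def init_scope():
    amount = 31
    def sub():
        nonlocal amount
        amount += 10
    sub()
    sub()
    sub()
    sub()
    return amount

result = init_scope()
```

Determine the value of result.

Step 1: amount starts at 31.
Step 2: sub() is called 4 times, each adding 10.
Step 3: amount = 31 + 10 * 4 = 71

The answer is 71.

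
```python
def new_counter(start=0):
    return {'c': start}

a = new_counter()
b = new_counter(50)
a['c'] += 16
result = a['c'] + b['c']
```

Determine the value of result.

Step 1: new_counter() returns a new dict each call (immutable default 0).
Step 2: a = {'c': 0}, b = {'c': 50}.
Step 3: a['c'] += 16 = 16. result = 16 + 50 = 66

The answer is 66.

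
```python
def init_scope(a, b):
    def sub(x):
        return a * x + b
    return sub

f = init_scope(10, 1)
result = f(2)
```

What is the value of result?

Step 1: init_scope(10, 1) captures a = 10, b = 1.
Step 2: f(2) computes 10 * 2 + 1 = 21.
Step 3: result = 21

The answer is 21.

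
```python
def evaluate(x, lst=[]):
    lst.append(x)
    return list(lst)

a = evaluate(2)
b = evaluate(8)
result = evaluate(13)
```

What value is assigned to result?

Step 1: Default list is shared. list() creates copies for return values.
Step 2: Internal list grows: [2] -> [2, 8] -> [2, 8, 13].
Step 3: result = [2, 8, 13]

The answer is [2, 8, 13].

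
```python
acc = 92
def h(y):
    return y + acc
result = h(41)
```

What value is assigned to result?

Step 1: acc = 92 is defined globally.
Step 2: h(41) uses parameter y = 41 and looks up acc from global scope = 92.
Step 3: result = 41 + 92 = 133

The answer is 133.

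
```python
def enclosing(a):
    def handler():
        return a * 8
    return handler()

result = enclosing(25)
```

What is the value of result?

Step 1: enclosing(25) binds parameter a = 25.
Step 2: handler() accesses a = 25 from enclosing scope.
Step 3: result = 25 * 8 = 200

The answer is 200.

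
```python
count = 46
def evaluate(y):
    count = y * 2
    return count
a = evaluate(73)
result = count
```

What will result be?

Step 1: Global count = 46.
Step 2: evaluate(73) creates local count = 73 * 2 = 146.
Step 3: Global count unchanged because no global keyword. result = 46

The answer is 46.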